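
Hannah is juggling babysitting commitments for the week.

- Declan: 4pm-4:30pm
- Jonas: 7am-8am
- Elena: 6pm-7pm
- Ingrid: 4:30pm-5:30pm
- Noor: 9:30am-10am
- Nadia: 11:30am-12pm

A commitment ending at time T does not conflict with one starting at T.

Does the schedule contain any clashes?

No

Two intervals overlap when each starts before the other ends.
Sorted by start: Jonas, Noor, Nadia, Declan, Ingrid, Elena.
Noor starts after Jonas ends, so nothing later overlaps Jonas either.
Nadia starts after Noor ends, so nothing later overlaps Noor either.
Declan starts after Nadia ends, so nothing later overlaps Nadia either.
Ingrid starts exactly when Declan ends (back-to-back, no overlap), so nothing later overlaps Declan either.
Elena starts after Ingrid ends.
Every pair is clear; the schedule has no overlaps.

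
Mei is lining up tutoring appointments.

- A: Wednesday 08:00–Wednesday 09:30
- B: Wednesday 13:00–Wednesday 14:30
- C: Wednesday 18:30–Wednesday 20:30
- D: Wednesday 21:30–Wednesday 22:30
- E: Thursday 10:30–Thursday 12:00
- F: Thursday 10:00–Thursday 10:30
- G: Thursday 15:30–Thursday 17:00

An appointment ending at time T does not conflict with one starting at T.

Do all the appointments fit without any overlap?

Sorted by start: A, B, C, D, F, E, G.
B starts after A ends, so A has no further overlaps.
C starts after B ends, so B has no further overlaps.
D starts after C ends, so C has no further overlaps.
F starts after D ends, so D has no further overlaps.
E starts exactly when F ends (back-to-back, no overlap), so F has no further overlaps.
G starts after E ends.
Every pair is clear; the schedule has no overlaps.

Yes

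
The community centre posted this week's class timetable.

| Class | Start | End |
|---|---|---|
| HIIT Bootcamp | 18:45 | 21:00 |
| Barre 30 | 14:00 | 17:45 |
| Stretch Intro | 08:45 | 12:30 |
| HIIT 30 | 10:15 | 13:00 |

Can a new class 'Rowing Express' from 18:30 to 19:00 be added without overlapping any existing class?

No — it overlaps HIIT Bootcamp

Stretch Intro: ends 12:30 at or before Rowing Express starts 18:30 → clear.
HIIT 30: ends 13:00 at or before Rowing Express starts 18:30 → clear.
Barre 30: ends 17:45 at or before Rowing Express starts 18:30 → clear.
HIIT Bootcamp: starts 18:45 before Rowing Express ends 19:00, and ends 21:00 after Rowing Express starts 18:30 → overlap.
Rowing Express overlaps HIIT Bootcamp.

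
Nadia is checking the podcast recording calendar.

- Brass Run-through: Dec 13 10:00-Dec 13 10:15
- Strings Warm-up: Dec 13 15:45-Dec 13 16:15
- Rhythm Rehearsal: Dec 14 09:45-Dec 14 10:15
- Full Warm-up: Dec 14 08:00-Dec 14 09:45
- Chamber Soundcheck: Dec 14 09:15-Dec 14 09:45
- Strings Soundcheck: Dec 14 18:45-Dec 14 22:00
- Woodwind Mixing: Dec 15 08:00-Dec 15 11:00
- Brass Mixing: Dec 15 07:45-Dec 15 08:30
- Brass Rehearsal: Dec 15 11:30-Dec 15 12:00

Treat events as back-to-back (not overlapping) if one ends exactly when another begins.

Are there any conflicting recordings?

Two intervals overlap when each starts before the other ends.
Sorted by start: Brass Run-through, Strings Warm-up, Full Warm-up, Chamber Soundcheck, Rhythm Rehearsal, Strings Soundcheck, Brass Mixing, Woodwind Mixing, Brass Rehearsal.
Strings Warm-up starts after Brass Run-through ends, so Brass Run-through has no further overlaps.
Full Warm-up starts after Strings Warm-up ends, so Strings Warm-up has no further overlaps.
Chamber Soundcheck starts before Full Warm-up ends → Full Warm-up and Chamber Soundcheck overlap.
That's a conflict, so the schedule is not conflict-free.

Yes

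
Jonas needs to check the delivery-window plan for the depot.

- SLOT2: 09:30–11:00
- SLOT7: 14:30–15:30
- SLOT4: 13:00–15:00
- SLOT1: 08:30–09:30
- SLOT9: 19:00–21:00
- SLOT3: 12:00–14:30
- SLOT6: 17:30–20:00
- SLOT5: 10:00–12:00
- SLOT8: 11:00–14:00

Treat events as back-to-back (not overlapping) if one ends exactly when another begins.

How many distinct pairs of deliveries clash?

7

Two intervals overlap when each starts before the other ends.
Sorted by start: SLOT1, SLOT2, SLOT5, SLOT8, SLOT3, SLOT4, SLOT7, SLOT6, SLOT9.
SLOT2 starts exactly when SLOT1 ends (back-to-back, no overlap), so nothing later overlaps SLOT1 either.
SLOT5 starts before SLOT2 ends → SLOT2 and SLOT5 overlap.
SLOT8 starts exactly when SLOT2 ends (back-to-back, no overlap), so nothing later overlaps SLOT2 either.
SLOT8 starts before SLOT5 ends → SLOT5 and SLOT8 overlap.
SLOT3 starts exactly when SLOT5 ends (back-to-back, no overlap), so nothing later overlaps SLOT5 either.
SLOT3 starts before SLOT8 ends → SLOT8 and SLOT3 overlap.
SLOT4 starts before SLOT8 ends → SLOT8 and SLOT4 overlap.
SLOT7 starts after SLOT8 ends, so nothing later overlaps SLOT8 either.
SLOT4 starts before SLOT3 ends → SLOT3 and SLOT4 overlap.
SLOT7 starts exactly when SLOT3 ends (back-to-back, no overlap), so nothing later overlaps SLOT3 either.
SLOT7 starts before SLOT4 ends → SLOT4 and SLOT7 overlap.
SLOT6 starts after SLOT4 ends, so nothing later overlaps SLOT4 either.
SLOT6 starts after SLOT7 ends, so nothing later overlaps SLOT7 either.
SLOT9 starts before SLOT6 ends → SLOT6 and SLOT9 overlap.
Overlapping pairs: SLOT2 & SLOT5, SLOT3 & SLOT4, SLOT3 & SLOT8, SLOT4 & SLOT7, SLOT4 & SLOT8, SLOT5 & SLOT8, SLOT6 & SLOT9 — 7 in total.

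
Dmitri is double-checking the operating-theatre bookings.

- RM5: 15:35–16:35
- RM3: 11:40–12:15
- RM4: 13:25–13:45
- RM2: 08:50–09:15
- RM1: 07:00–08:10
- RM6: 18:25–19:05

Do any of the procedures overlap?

No

Check each pair: they overlap iff neither finishes before the other starts.
Sorted by start: RM1, RM2, RM3, RM4, RM5, RM6.
RM2 starts after RM1 ends; RM1 is clear from here.
RM3 starts after RM2 ends; RM2 is clear from here.
RM4 starts after RM3 ends; RM3 is clear from here.
RM5 starts after RM4 ends; RM4 is clear from here.
RM6 starts after RM5 ends.
Every pair is clear; the schedule has no overlaps.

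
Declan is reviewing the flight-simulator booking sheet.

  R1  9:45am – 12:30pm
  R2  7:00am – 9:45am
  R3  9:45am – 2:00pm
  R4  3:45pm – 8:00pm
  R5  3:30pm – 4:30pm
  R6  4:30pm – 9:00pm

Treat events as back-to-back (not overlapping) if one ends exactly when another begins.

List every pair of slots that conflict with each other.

Check each pair: they overlap iff neither finishes before the other starts.
Sorted by start: R2, R1, R3, R5, R4, R6.
R1 starts exactly when R2 ends (back-to-back, no overlap), so R2 has no further overlaps.
R3 starts before R1 ends → R1 and R3 overlap.
R5 starts after R1 ends, so R1 has no further overlaps.
R5 starts after R3 ends, so R3 has no further overlaps.
R4 starts before R5 ends → R5 and R4 overlap.
R6 starts exactly when R5 ends (back-to-back, no overlap).
R6 starts before R4 ends → R4 and R6 overlap.

R1 & R3, R4 & R5, R4 & R6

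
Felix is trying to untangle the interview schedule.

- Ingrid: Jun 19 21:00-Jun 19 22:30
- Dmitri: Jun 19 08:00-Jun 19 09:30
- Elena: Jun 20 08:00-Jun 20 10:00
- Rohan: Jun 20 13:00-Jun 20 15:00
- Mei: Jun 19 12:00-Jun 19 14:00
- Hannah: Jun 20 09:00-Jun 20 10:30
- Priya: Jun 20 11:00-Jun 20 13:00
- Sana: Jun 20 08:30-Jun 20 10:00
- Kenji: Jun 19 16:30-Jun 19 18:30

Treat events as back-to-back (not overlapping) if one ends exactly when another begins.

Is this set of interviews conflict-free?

Sorted by start: Dmitri, Mei, Kenji, Ingrid, Elena, Sana, Hannah, Priya, Rohan.
Mei starts after Dmitri ends, so nothing later overlaps Dmitri either.
Kenji starts after Mei ends, so nothing later overlaps Mei either.
Ingrid starts after Kenji ends, so nothing later overlaps Kenji either.
Elena starts after Ingrid ends, so nothing later overlaps Ingrid either.
Sana starts before Elena ends → Elena and Sana overlap.
That's a conflict, so the schedule is not conflict-free.

No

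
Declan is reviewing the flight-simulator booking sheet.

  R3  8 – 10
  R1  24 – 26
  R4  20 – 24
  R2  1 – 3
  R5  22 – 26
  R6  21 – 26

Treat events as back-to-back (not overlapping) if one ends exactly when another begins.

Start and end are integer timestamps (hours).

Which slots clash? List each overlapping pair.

R1 & R5, R1 & R6, R4 & R5, R4 & R6, R5 & R6

Sorted by start: R2, R3, R4, R6, R5, R1.
R3 starts after R2 ends, so R2 has no further overlaps.
R4 starts after R3 ends, so R3 has no further overlaps.
R6 starts before R4 ends → R4 and R6 overlap.
R5 starts before R4 ends → R4 and R5 overlap.
R1 starts exactly when R4 ends (back-to-back, no overlap).
R5 starts before R6 ends → R6 and R5 overlap.
R1 starts before R6 ends → R6 and R1 overlap.
R1 starts before R5 ends → R5 and R1 overlap.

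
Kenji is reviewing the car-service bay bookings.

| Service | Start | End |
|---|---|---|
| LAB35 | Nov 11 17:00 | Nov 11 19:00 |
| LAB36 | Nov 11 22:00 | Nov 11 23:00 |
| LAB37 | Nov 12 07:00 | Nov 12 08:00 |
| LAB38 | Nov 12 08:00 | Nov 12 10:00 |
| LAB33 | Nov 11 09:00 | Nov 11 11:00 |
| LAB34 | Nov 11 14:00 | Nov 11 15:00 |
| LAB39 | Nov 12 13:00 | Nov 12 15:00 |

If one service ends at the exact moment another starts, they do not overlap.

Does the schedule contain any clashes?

No

Check each pair: they overlap iff neither finishes before the other starts.
Sorted by start: LAB33, LAB34, LAB35, LAB36, LAB37, LAB38, LAB39.
LAB34 starts after LAB33 ends, so nothing later overlaps LAB33 either.
LAB35 starts after LAB34 ends, so nothing later overlaps LAB34 either.
LAB36 starts after LAB35 ends, so nothing later overlaps LAB35 either.
LAB37 starts after LAB36 ends, so nothing later overlaps LAB36 either.
LAB38 starts exactly when LAB37 ends (back-to-back, no overlap), so nothing later overlaps LAB37 either.
LAB39 starts after LAB38 ends.
Every pair is clear; the schedule has no overlaps.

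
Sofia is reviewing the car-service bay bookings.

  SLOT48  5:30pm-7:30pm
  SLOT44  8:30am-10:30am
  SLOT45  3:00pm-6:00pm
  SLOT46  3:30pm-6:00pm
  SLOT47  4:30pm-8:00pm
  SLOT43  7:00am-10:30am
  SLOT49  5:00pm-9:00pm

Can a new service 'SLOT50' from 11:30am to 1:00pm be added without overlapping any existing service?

SLOT43: ends 10:30am at or before SLOT50 starts 11:30am → clear.
SLOT44: ends 10:30am at or before SLOT50 starts 11:30am → clear.
SLOT45: starts 3:00pm at or after SLOT50 ends 1:00pm → clear.
SLOT46: starts 3:30pm at or after SLOT50 ends 1:00pm → clear.
SLOT47: starts 4:30pm at or after SLOT50 ends 1:00pm → clear.
SLOT49: starts 5:00pm at or after SLOT50 ends 1:00pm → clear.
SLOT48: starts 5:30pm at or after SLOT50 ends 1:00pm → clear.

Yes — the slot is free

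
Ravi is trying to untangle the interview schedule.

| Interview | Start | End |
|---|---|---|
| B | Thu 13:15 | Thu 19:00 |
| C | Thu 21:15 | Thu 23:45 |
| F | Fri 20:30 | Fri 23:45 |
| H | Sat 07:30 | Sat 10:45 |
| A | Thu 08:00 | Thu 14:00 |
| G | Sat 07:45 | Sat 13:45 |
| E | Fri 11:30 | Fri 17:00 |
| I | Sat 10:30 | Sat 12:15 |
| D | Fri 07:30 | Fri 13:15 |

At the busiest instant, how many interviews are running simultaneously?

3

Sweep the timeline, counting +1 at each start and −1 at each end (ends before starts at a tie):
Thu 08:00 start A → 1
Thu 13:15 start B → 2
Thu 14:00 end A → 1
Thu 19:00 end B → 0
Thu 21:15 start C → 1
Thu 23:45 end C → 0
Fri 07:30 start D → 1
Fri 11:30 start E → 2
Fri 13:15 end D → 1
Fri 17:00 end E → 0
Fri 20:30 start F → 1
Fri 23:45 end F → 0
Sat 07:30 start H → 1
Sat 07:45 start G → 2
Sat 10:30 start I → 3
Sat 10:45 end H → 2
Sat 12:15 end I → 1
Sat 13:45 end G → 0
Peak is 3, at Sat 10:30 (G, H, I).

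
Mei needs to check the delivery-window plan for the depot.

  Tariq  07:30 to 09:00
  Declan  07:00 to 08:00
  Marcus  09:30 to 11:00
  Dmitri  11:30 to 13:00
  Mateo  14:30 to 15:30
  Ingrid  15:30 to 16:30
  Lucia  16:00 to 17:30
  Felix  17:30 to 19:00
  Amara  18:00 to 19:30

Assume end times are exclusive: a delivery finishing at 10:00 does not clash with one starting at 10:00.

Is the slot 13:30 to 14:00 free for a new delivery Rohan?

Yes — the slot is free

Declan: ends 08:00 at or before Rohan starts 13:30 → clear.
Tariq: ends 09:00 at or before Rohan starts 13:30 → clear.
Marcus: ends 11:00 at or before Rohan starts 13:30 → clear.
Dmitri: ends 13:00 at or before Rohan starts 13:30 → clear.
Mateo: starts 14:30 at or after Rohan ends 14:00 → clear.
Ingrid: starts 15:30 at or after Rohan ends 14:00 → clear.
Lucia: starts 16:00 at or after Rohan ends 14:00 → clear.
Felix: starts 17:30 at or after Rohan ends 14:00 → clear.
Amara: starts 18:00 at or after Rohan ends 14:00 → clear.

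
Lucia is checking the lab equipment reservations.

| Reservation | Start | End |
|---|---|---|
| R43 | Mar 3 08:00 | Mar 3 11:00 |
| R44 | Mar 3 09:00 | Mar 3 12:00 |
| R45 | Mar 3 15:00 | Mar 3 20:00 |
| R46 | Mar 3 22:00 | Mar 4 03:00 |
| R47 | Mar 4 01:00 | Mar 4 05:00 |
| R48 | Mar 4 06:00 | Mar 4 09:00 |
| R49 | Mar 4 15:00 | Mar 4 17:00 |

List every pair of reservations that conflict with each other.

Sorted by start: R43, R44, R45, R46, R47, R48, R49.
R44 starts before R43 ends → R43 and R44 overlap.
R45 starts after R43 ends — done with R43.
R45 starts after R44 ends — done with R44.
R46 starts after R45 ends — done with R45.
R47 starts before R46 ends → R46 and R47 overlap.
R48 starts after R46 ends — done with R46.
R48 starts after R47 ends — done with R47.
R49 starts after R48 ends.

R43 & R44, R46 & R47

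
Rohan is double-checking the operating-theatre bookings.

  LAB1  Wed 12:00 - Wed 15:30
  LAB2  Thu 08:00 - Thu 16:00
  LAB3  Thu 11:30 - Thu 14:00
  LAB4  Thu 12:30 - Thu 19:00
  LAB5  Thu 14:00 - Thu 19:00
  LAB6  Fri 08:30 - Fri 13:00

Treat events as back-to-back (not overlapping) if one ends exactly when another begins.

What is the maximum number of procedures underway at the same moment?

Sort all start/end points and keep a running count:
Wed 12:00 start LAB1 → 1
Wed 15:30 end LAB1 → 0
Thu 08:00 start LAB2 → 1
Thu 11:30 start LAB3 → 2
Thu 12:30 start LAB4 → 3
Thu 14:00 end LAB3 → 2
Thu 14:00 start LAB5 → 3
Thu 16:00 end LAB2 → 2
Thu 19:00 end LAB4 → 1
Thu 19:00 end LAB5 → 0
Fri 08:30 start LAB6 → 1
Fri 13:00 end LAB6 → 0
Peak is 3, at Thu 12:30 (LAB2, LAB3, LAB4).

3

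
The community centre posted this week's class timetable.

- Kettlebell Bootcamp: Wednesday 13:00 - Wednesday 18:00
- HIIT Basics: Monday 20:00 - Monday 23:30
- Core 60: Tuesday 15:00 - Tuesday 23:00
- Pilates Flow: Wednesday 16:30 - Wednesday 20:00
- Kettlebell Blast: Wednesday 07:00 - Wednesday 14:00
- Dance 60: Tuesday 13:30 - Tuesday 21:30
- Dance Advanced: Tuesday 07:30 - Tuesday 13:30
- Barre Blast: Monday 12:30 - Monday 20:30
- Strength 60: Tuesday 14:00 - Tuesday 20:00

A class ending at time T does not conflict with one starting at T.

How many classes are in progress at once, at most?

3

Sort all start/end points and keep a running count:
Monday 12:30 start Barre Blast → 1
Monday 20:00 start HIIT Basics → 2
Monday 20:30 end Barre Blast → 1
Monday 23:30 end HIIT Basics → 0
Tuesday 07:30 start Dance Advanced → 1
Tuesday 13:30 end Dance Advanced → 0
Tuesday 13:30 start Dance 60 → 1
Tuesday 14:00 start Strength 60 → 2
Tuesday 15:00 start Core 60 → 3
Tuesday 20:00 end Strength 60 → 2
Tuesday 21:30 end Dance 60 → 1
Tuesday 23:00 end Core 60 → 0
Wednesday 07:00 start Kettlebell Blast → 1
Wednesday 13:00 start Kettlebell Bootcamp → 2
Wednesday 14:00 end Kettlebell Blast → 1
Wednesday 16:30 start Pilates Flow → 2
Wednesday 18:00 end Kettlebell Bootcamp → 1
Wednesday 20:00 end Pilates Flow → 0
Peak is 3, at Tuesday 15:00 (Core 60, Dance 60, Strength 60).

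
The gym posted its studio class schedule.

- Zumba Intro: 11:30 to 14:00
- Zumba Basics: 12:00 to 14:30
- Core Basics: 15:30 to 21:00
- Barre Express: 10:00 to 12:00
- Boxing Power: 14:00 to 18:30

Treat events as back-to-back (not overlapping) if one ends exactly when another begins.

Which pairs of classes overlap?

Barre Express & Zumba Intro, Boxing Power & Core Basics, Boxing Power & Zumba Basics, Zumba Basics & Zumba Intro

Sorted by start: Barre Express, Zumba Intro, Zumba Basics, Boxing Power, Core Basics.
Zumba Intro starts before Barre Express ends → Barre Express and Zumba Intro overlap.
Zumba Basics starts exactly when Barre Express ends (back-to-back, no overlap), so Barre Express has no further overlaps.
Zumba Basics starts before Zumba Intro ends → Zumba Intro and Zumba Basics overlap.
Boxing Power starts exactly when Zumba Intro ends (back-to-back, no overlap), so Zumba Intro has no further overlaps.
Boxing Power starts before Zumba Basics ends → Zumba Basics and Boxing Power overlap.
Core Basics starts after Zumba Basics ends.
Core Basics starts before Boxing Power ends → Boxing Power and Core Basics overlap.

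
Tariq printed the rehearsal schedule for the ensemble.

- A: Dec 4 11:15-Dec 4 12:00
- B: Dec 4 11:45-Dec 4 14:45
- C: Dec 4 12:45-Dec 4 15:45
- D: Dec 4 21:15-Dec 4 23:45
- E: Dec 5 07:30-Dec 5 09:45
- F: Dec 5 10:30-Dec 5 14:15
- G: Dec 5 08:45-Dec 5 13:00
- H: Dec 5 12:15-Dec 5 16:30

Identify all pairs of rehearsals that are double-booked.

Sorted by start: A, B, C, D, E, G, F, H.
B starts before A ends → A and B overlap.
C starts after A ends, so nothing later overlaps A either.
C starts before B ends → B and C overlap.
D starts after B ends, so nothing later overlaps B either.
D starts after C ends, so nothing later overlaps C either.
E starts after D ends, so nothing later overlaps D either.
G starts before E ends → E and G overlap.
F starts after E ends, so nothing later overlaps E either.
F starts before G ends → G and F overlap.
H starts before G ends → G and H overlap.
H starts before F ends → F and H overlap.

A & B, B & C, E & G, F & G, F & H, G & H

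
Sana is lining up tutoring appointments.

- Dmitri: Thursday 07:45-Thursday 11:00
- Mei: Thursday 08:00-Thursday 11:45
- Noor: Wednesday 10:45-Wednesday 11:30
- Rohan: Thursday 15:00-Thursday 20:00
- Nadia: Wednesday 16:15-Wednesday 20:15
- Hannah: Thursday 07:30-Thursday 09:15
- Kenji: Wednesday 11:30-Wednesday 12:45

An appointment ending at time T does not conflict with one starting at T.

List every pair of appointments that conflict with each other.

Dmitri & Hannah, Dmitri & Mei, Hannah & Mei

Two intervals overlap when each starts before the other ends.
Sorted by start: Noor, Kenji, Nadia, Hannah, Dmitri, Mei, Rohan.
Kenji starts exactly when Noor ends (back-to-back, no overlap); Noor is clear from here.
Nadia starts after Kenji ends; Kenji is clear from here.
Hannah starts after Nadia ends; Nadia is clear from here.
Dmitri starts before Hannah ends → Hannah and Dmitri overlap.
Mei starts before Hannah ends → Hannah and Mei overlap.
Rohan starts after Hannah ends.
Mei starts before Dmitri ends → Dmitri and Mei overlap.
Rohan starts after Dmitri ends.
Rohan starts after Mei ends.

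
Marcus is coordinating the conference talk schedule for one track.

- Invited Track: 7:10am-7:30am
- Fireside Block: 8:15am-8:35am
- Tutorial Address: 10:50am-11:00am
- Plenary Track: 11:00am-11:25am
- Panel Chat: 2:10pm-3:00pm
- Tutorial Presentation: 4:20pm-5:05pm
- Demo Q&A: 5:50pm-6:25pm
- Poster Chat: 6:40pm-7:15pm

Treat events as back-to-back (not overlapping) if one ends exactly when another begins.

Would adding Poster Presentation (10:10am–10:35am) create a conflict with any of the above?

No — it doesn't clash with anything

Invited Track: ends 7:30am at or before Poster Presentation starts 10:10am → clear.
Fireside Block: ends 8:35am at or before Poster Presentation starts 10:10am → clear.
Tutorial Address: starts 10:50am at or after Poster Presentation ends 10:35am → clear.
Plenary Track: starts 11:00am at or after Poster Presentation ends 10:35am → clear.
Panel Chat: starts 2:10pm at or after Poster Presentation ends 10:35am → clear.
Tutorial Presentation: starts 4:20pm at or after Poster Presentation ends 10:35am → clear.
Demo Q&A: starts 5:50pm at or after Poster Presentation ends 10:35am → clear.
Poster Chat: starts 6:40pm at or after Poster Presentation ends 10:35am → clear.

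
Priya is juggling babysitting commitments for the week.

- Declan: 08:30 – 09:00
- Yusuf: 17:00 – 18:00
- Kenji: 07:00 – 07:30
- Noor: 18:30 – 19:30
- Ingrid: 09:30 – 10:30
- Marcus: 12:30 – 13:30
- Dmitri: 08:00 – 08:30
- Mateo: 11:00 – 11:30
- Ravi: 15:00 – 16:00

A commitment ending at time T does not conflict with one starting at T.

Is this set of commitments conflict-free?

Sorted by start: Kenji, Dmitri, Declan, Ingrid, Mateo, Marcus, Ravi, Yusuf, Noor.
Dmitri starts after Kenji ends, so nothing later overlaps Kenji either.
Declan starts exactly when Dmitri ends (back-to-back, no overlap), so nothing later overlaps Dmitri either.
Ingrid starts after Declan ends, so nothing later overlaps Declan either.
Mateo starts after Ingrid ends, so nothing later overlaps Ingrid either.
Marcus starts after Mateo ends, so nothing later overlaps Mateo either.
Ravi starts after Marcus ends, so nothing later overlaps Marcus either.
Yusuf starts after Ravi ends, so nothing later overlaps Ravi either.
Noor starts after Yusuf ends.
Every pair is clear; the schedule has no overlaps.

Yes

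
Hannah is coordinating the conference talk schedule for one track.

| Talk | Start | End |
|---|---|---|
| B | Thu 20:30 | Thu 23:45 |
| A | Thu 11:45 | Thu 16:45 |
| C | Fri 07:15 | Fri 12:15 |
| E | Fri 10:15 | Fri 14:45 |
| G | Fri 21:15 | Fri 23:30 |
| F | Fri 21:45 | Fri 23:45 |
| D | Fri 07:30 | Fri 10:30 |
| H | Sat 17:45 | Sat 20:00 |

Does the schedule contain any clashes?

Yes

Sorted by start: A, B, C, D, E, G, F, H.
B starts after A ends, so nothing later overlaps A either.
C starts after B ends, so nothing later overlaps B either.
D starts before C ends → C and D overlap.
That's a conflict, so the schedule is not conflict-free.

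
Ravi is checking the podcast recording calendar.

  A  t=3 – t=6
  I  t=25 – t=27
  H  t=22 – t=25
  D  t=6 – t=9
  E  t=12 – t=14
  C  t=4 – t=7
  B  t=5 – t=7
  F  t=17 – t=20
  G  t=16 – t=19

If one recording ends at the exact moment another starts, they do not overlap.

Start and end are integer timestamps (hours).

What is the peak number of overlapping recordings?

3

Sweep the timeline, counting +1 at each start and −1 at each end (ends before starts at a tie):
t=3 start A → 1
t=4 start C → 2
t=5 start B → 3
t=6 end A → 2
t=6 start D → 3
t=7 end B → 2
t=7 end C → 1
t=9 end D → 0
t=12 start E → 1
t=14 end E → 0
t=16 start G → 1
t=17 start F → 2
t=19 end G → 1
t=20 end F → 0
t=22 start H → 1
t=25 end H → 0
t=25 start I → 1
t=27 end I → 0
Peak is 3, at t=5 (A, B, C).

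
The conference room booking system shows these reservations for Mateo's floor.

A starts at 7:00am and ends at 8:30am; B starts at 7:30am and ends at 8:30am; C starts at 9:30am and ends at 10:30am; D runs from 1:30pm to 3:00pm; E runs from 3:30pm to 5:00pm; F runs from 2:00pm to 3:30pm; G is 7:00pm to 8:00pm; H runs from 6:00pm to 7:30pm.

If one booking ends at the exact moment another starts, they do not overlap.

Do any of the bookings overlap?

Yes

Check each pair: they overlap iff neither finishes before the other starts.
Sorted by start: A, B, C, D, F, E, H, G.
B starts before A ends → A and B overlap.
That's a conflict, so the schedule is not conflict-free.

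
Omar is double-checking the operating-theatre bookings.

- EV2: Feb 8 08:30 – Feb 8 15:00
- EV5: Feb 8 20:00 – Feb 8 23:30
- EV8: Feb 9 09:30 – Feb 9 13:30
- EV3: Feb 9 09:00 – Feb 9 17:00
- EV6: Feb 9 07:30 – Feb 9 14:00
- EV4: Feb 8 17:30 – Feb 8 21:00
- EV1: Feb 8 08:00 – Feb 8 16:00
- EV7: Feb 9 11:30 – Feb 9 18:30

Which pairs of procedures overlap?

EV1 & EV2, EV3 & EV6, EV3 & EV7, EV3 & EV8, EV4 & EV5, EV6 & EV7, EV6 & EV8, EV7 & EV8

Sorted by start: EV1, EV2, EV4, EV5, EV6, EV3, EV8, EV7.
EV2 starts before EV1 ends → EV1 and EV2 overlap.
EV4 starts after EV1 ends, so EV1 has no further overlaps.
EV4 starts after EV2 ends, so EV2 has no further overlaps.
EV5 starts before EV4 ends → EV4 and EV5 overlap.
EV6 starts after EV4 ends, so EV4 has no further overlaps.
EV6 starts after EV5 ends, so EV5 has no further overlaps.
EV3 starts before EV6 ends → EV6 and EV3 overlap.
EV8 starts before EV6 ends → EV6 and EV8 overlap.
EV7 starts before EV6 ends → EV6 and EV7 overlap.
EV8 starts before EV3 ends → EV3 and EV8 overlap.
EV7 starts before EV3 ends → EV3 and EV7 overlap.
EV7 starts before EV8 ends → EV8 and EV7 overlap.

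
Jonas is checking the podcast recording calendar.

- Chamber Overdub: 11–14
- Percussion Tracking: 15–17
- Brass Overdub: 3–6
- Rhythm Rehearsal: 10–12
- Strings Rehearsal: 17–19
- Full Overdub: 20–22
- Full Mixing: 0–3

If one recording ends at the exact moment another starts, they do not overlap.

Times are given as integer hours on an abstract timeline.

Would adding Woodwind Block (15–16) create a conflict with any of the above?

Yes — it overlaps Percussion Tracking

Full Mixing: ends 3 at or before Woodwind Block starts 15 → clear.
Brass Overdub: ends 6 at or before Woodwind Block starts 15 → clear.
Rhythm Rehearsal: ends 12 at or before Woodwind Block starts 15 → clear.
Chamber Overdub: ends 14 at or before Woodwind Block starts 15 → clear.
Percussion Tracking: starts 15 before Woodwind Block ends 16, and ends 17 after Woodwind Block starts 15 → overlap.
Strings Rehearsal: starts 17 at or after Woodwind Block ends 16 → clear.
Full Overdub: starts 20 at or after Woodwind Block ends 16 → clear.
Woodwind Block overlaps Percussion Tracking.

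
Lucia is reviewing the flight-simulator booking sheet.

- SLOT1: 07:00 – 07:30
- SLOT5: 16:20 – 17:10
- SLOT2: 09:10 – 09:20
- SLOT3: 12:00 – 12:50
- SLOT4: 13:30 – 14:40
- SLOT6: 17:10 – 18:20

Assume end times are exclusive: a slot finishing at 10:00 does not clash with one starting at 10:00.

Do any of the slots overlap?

Check each pair: they overlap iff neither finishes before the other starts.
Sorted by start: SLOT1, SLOT2, SLOT3, SLOT4, SLOT5, SLOT6.
SLOT2 starts after SLOT1 ends; SLOT1 is clear from here.
SLOT3 starts after SLOT2 ends; SLOT2 is clear from here.
SLOT4 starts after SLOT3 ends; SLOT3 is clear from here.
SLOT5 starts after SLOT4 ends; SLOT4 is clear from here.
SLOT6 starts exactly when SLOT5 ends (back-to-back, no overlap).
Every pair is clear; the schedule has no overlaps.

No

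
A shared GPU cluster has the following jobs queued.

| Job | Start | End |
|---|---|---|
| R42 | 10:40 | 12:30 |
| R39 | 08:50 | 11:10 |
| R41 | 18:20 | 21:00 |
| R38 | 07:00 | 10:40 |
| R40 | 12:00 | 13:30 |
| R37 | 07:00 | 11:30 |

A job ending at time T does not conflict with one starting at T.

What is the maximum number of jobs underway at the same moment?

3

Sort all start/end points and keep a running count:
07:00 start R37 → 1
07:00 start R38 → 2
08:50 start R39 → 3
10:40 end R38 → 2
10:40 start R42 → 3
11:10 end R39 → 2
11:30 end R37 → 1
12:00 start R40 → 2
12:30 end R42 → 1
13:30 end R40 → 0
18:20 start R41 → 1
21:00 end R41 → 0
Peak is 3, at 08:50 (R37, R38, R39).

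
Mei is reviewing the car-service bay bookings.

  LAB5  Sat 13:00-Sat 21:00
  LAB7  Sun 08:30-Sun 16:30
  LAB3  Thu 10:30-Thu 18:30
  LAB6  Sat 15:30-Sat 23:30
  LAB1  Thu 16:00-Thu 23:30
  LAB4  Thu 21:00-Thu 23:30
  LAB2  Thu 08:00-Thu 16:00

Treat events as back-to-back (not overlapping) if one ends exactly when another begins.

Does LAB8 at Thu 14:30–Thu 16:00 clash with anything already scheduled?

Yes — it overlaps LAB2, LAB3

LAB2: starts Thu 08:00 before LAB8 ends Thu 16:00, and ends Thu 16:00 after LAB8 starts Thu 14:30 → overlap.
LAB3: starts Thu 10:30 before LAB8 ends Thu 16:00, and ends Thu 18:30 after LAB8 starts Thu 14:30 → overlap.
LAB1: starts Thu 16:00 at or after LAB8 ends Thu 16:00 → clear.
LAB4: starts Thu 21:00 at or after LAB8 ends Thu 16:00 → clear.
LAB5: starts Sat 13:00 at or after LAB8 ends Thu 16:00 → clear.
LAB6: starts Sat 15:30 at or after LAB8 ends Thu 16:00 → clear.
LAB7: starts Sun 08:30 at or after LAB8 ends Thu 16:00 → clear.
LAB8 overlaps LAB2, LAB3.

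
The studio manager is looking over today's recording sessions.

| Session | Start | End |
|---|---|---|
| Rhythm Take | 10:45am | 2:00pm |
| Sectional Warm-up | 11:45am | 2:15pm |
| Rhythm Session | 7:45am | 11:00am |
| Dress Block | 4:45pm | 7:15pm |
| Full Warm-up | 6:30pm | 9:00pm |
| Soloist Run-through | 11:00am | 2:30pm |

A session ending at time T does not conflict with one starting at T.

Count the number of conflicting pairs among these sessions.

Sorted by start: Rhythm Session, Rhythm Take, Soloist Run-through, Sectional Warm-up, Dress Block, Full Warm-up.
Rhythm Take starts before Rhythm Session ends → Rhythm Session and Rhythm Take overlap.
Soloist Run-through starts exactly when Rhythm Session ends (back-to-back, no overlap), so nothing later overlaps Rhythm Session either.
Soloist Run-through starts before Rhythm Take ends → Rhythm Take and Soloist Run-through overlap.
Sectional Warm-up starts before Rhythm Take ends → Rhythm Take and Sectional Warm-up overlap.
Dress Block starts after Rhythm Take ends, so nothing later overlaps Rhythm Take either.
Sectional Warm-up starts before Soloist Run-through ends → Soloist Run-through and Sectional Warm-up overlap.
Dress Block starts after Soloist Run-through ends, so nothing later overlaps Soloist Run-through either.
Dress Block starts after Sectional Warm-up ends, so nothing later overlaps Sectional Warm-up either.
Full Warm-up starts before Dress Block ends → Dress Block and Full Warm-up overlap.
Overlapping pairs: Dress Block & Full Warm-up, Rhythm Session & Rhythm Take, Rhythm Take & Sectional Warm-up, Rhythm Take & Soloist Run-through, Sectional Warm-up & Soloist Run-through — 5 in total.

5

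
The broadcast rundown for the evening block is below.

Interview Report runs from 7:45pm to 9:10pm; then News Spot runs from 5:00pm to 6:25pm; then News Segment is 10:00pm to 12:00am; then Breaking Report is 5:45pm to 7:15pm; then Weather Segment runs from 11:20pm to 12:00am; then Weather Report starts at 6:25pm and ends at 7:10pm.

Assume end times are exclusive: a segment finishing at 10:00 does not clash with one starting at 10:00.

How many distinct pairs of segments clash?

3

Sorted by start: News Spot, Breaking Report, Weather Report, Interview Report, News Segment, Weather Segment.
Breaking Report starts before News Spot ends → News Spot and Breaking Report overlap.
Weather Report starts exactly when News Spot ends (back-to-back, no overlap) — done with News Spot.
Weather Report starts before Breaking Report ends → Breaking Report and Weather Report overlap.
Interview Report starts after Breaking Report ends — done with Breaking Report.
Interview Report starts after Weather Report ends — done with Weather Report.
News Segment starts after Interview Report ends — done with Interview Report.
Weather Segment starts before News Segment ends → News Segment and Weather Segment overlap.
Overlapping pairs: Breaking Report & News Spot, Breaking Report & Weather Report, News Segment & Weather Segment — 3 in total.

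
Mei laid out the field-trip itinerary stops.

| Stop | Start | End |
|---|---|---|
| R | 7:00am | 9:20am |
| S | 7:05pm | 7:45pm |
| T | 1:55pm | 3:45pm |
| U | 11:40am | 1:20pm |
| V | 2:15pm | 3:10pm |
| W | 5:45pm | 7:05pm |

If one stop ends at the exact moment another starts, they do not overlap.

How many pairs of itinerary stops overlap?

1

Check each pair: they overlap iff neither finishes before the other starts.
Sorted by start: R, U, T, V, W, S.
U starts after R ends, so nothing later overlaps R either.
T starts after U ends, so nothing later overlaps U either.
V starts before T ends → T and V overlap.
W starts after T ends, so nothing later overlaps T either.
W starts after V ends, so nothing later overlaps V either.
S starts exactly when W ends (back-to-back, no overlap).
Overlapping pairs: T & V — 1 in total.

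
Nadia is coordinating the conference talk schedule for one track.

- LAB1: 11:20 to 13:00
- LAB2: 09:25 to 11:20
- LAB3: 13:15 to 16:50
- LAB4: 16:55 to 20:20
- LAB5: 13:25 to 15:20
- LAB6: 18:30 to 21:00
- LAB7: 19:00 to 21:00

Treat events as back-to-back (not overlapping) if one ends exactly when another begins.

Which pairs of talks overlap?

Check each pair: they overlap iff neither finishes before the other starts.
Sorted by start: LAB2, LAB1, LAB3, LAB5, LAB4, LAB6, LAB7.
LAB1 starts exactly when LAB2 ends (back-to-back, no overlap), so LAB2 has no further overlaps.
LAB3 starts after LAB1 ends, so LAB1 has no further overlaps.
LAB5 starts before LAB3 ends → LAB3 and LAB5 overlap.
LAB4 starts after LAB3 ends, so LAB3 has no further overlaps.
LAB4 starts after LAB5 ends, so LAB5 has no further overlaps.
LAB6 starts before LAB4 ends → LAB4 and LAB6 overlap.
LAB7 starts before LAB4 ends → LAB4 and LAB7 overlap.
LAB7 starts before LAB6 ends → LAB6 and LAB7 overlap.

LAB3 & LAB5, LAB4 & LAB6, LAB4 & LAB7, LAB6 & LAB7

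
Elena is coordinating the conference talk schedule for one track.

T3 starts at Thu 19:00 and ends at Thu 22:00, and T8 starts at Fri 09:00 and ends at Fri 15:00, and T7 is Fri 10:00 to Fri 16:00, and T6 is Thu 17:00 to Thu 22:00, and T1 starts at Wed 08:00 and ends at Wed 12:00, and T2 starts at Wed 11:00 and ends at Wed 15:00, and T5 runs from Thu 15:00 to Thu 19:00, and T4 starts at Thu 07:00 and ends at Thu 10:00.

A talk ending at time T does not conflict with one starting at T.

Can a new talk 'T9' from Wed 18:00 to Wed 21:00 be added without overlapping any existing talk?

Yes — the slot is free

T1: ends Wed 12:00 at or before T9 starts Wed 18:00 → clear.
T2: ends Wed 15:00 at or before T9 starts Wed 18:00 → clear.
T4: starts Thu 07:00 at or after T9 ends Wed 21:00 → clear.
T5: starts Thu 15:00 at or after T9 ends Wed 21:00 → clear.
T6: starts Thu 17:00 at or after T9 ends Wed 21:00 → clear.
T3: starts Thu 19:00 at or after T9 ends Wed 21:00 → clear.
T8: starts Fri 09:00 at or after T9 ends Wed 21:00 → clear.
T7: starts Fri 10:00 at or after T9 ends Wed 21:00 → clear.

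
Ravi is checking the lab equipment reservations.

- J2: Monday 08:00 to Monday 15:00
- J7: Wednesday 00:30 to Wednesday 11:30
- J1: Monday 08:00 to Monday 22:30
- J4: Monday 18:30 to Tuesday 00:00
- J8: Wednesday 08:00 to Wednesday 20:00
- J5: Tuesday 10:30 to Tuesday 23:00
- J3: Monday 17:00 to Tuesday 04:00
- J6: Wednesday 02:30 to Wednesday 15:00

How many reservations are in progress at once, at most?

Walk through starts and ends in time order (an end at T is processed before a start at T):
Monday 08:00 start J1 → 1
Monday 08:00 start J2 → 2
Monday 15:00 end J2 → 1
Monday 17:00 start J3 → 2
Monday 18:30 start J4 → 3
Monday 22:30 end J1 → 2
Tuesday 00:00 end J4 → 1
Tuesday 04:00 end J3 → 0
Tuesday 10:30 start J5 → 1
Tuesday 23:00 end J5 → 0
Wednesday 00:30 start J7 → 1
Wednesday 02:30 start J6 → 2
Wednesday 08:00 start J8 → 3
Wednesday 11:30 end J7 → 2
Wednesday 15:00 end J6 → 1
Wednesday 20:00 end J8 → 0
Peak is 3, at Monday 18:30 (J1, J3, J4).

3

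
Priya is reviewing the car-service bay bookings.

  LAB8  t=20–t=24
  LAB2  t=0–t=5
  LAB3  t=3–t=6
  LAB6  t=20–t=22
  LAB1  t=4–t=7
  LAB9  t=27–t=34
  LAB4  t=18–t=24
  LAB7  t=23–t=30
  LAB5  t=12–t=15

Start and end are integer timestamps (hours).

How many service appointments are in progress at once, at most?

3

Sweep the timeline, counting +1 at each start and −1 at each end (ends before starts at a tie):
t=0 start LAB2 → 1
t=3 start LAB3 → 2
t=4 start LAB1 → 3
t=5 end LAB2 → 2
t=6 end LAB3 → 1
t=7 end LAB1 → 0
t=12 start LAB5 → 1
t=15 end LAB5 → 0
t=18 start LAB4 → 1
t=20 start LAB6 → 2
t=20 start LAB8 → 3
t=22 end LAB6 → 2
t=23 start LAB7 → 3
t=24 end LAB4 → 2
t=24 end LAB8 → 1
t=27 start LAB9 → 2
t=30 end LAB7 → 1
t=34 end LAB9 → 0
Peak is 3, at t=4 (LAB1, LAB2, LAB3).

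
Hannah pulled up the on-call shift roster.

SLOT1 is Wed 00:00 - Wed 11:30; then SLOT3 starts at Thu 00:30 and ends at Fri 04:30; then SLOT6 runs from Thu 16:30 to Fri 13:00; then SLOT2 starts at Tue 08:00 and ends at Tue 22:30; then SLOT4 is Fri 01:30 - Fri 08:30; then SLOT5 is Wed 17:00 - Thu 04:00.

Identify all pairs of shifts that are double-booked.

SLOT3 & SLOT4, SLOT3 & SLOT5, SLOT3 & SLOT6, SLOT4 & SLOT6

Sorted by start: SLOT2, SLOT1, SLOT5, SLOT3, SLOT6, SLOT4.
SLOT1 starts after SLOT2 ends; SLOT2 is clear from here.
SLOT5 starts after SLOT1 ends; SLOT1 is clear from here.
SLOT3 starts before SLOT5 ends → SLOT5 and SLOT3 overlap.
SLOT6 starts after SLOT5 ends; SLOT5 is clear from here.
SLOT6 starts before SLOT3 ends → SLOT3 and SLOT6 overlap.
SLOT4 starts before SLOT3 ends → SLOT3 and SLOT4 overlap.
SLOT4 starts before SLOT6 ends → SLOT6 and SLOT4 overlap.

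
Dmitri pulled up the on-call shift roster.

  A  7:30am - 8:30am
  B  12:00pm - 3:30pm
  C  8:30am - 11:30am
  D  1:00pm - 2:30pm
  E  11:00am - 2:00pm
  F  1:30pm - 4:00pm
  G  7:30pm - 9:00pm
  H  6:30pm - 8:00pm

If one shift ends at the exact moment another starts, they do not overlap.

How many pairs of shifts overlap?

8

Sorted by start: A, C, E, B, D, F, H, G.
C starts exactly when A ends (back-to-back, no overlap), so A has no further overlaps.
E starts before C ends → C and E overlap.
B starts after C ends, so C has no further overlaps.
B starts before E ends → E and B overlap.
D starts before E ends → E and D overlap.
F starts before E ends → E and F overlap.
H starts after E ends, so E has no further overlaps.
D starts before B ends → B and D overlap.
F starts before B ends → B and F overlap.
H starts after B ends, so B has no further overlaps.
F starts before D ends → D and F overlap.
H starts after D ends, so D has no further overlaps.
H starts after F ends, so F has no further overlaps.
G starts before H ends → H and G overlap.
Overlapping pairs: B & D, B & E, B & F, C & E, D & E, D & F, E & F, G & H — 8 in total.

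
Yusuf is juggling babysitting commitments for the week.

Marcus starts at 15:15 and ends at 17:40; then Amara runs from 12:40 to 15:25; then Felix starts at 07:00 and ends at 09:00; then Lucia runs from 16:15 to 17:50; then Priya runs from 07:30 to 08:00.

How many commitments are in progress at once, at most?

2

Sweep the timeline, counting +1 at each start and −1 at each end (ends before starts at a tie):
07:00 start Felix → 1
07:30 start Priya → 2
08:00 end Priya → 1
09:00 end Felix → 0
12:40 start Amara → 1
15:15 start Marcus → 2
15:25 end Amara → 1
16:15 start Lucia → 2
17:40 end Marcus → 1
17:50 end Lucia → 0
Peak is 2, at 07:30 (Felix, Priya).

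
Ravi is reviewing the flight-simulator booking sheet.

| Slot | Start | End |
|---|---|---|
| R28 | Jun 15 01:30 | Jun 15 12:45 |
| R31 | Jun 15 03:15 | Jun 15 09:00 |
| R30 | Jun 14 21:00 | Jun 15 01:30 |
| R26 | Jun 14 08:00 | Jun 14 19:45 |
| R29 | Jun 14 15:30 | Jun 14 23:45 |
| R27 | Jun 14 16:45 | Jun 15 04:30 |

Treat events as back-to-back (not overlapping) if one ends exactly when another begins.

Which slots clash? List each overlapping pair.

Sorted by start: R26, R29, R27, R30, R28, R31.
R29 starts before R26 ends → R26 and R29 overlap.
R27 starts before R26 ends → R26 and R27 overlap.
R30 starts after R26 ends — done with R26.
R27 starts before R29 ends → R29 and R27 overlap.
R30 starts before R29 ends → R29 and R30 overlap.
R28 starts after R29 ends — done with R29.
R30 starts before R27 ends → R27 and R30 overlap.
R28 starts before R27 ends → R27 and R28 overlap.
R31 starts before R27 ends → R27 and R31 overlap.
R28 starts exactly when R30 ends (back-to-back, no overlap) — done with R30.
R31 starts before R28 ends → R28 and R31 overlap.

R26 & R27, R26 & R29, R27 & R28, R27 & R29, R27 & R30, R27 & R31, R28 & R31, R29 & R30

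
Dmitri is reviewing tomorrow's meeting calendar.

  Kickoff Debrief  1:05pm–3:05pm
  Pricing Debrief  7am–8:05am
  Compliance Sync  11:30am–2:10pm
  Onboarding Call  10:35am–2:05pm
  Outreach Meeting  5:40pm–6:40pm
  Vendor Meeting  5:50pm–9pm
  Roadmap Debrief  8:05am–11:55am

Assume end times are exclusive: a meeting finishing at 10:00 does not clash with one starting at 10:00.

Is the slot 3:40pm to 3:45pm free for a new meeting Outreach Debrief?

Yes — the slot is free

Pricing Debrief: ends 8:05am at or before Outreach Debrief starts 3:40pm → clear.
Roadmap Debrief: ends 11:55am at or before Outreach Debrief starts 3:40pm → clear.
Onboarding Call: ends 2:05pm at or before Outreach Debrief starts 3:40pm → clear.
Compliance Sync: ends 2:10pm at or before Outreach Debrief starts 3:40pm → clear.
Kickoff Debrief: ends 3:05pm at or before Outreach Debrief starts 3:40pm → clear.
Outreach Meeting: starts 5:40pm at or after Outreach Debrief ends 3:45pm → clear.
Vendor Meeting: starts 5:50pm at or after Outreach Debrief ends 3:45pm → clear.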